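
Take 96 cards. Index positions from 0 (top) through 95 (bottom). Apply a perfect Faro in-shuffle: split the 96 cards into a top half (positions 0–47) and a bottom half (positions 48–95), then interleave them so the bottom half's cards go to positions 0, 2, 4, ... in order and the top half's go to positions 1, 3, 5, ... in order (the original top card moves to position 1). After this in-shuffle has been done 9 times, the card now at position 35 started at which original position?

Work backwards from position 35, undoing one in-shuffle at a time:
35 ← 17 ← 8 ← 52 ← 74 ← 85 ← 42 ← 69 ← 34 ← 65
So the card now at position 35 started at position 65.

65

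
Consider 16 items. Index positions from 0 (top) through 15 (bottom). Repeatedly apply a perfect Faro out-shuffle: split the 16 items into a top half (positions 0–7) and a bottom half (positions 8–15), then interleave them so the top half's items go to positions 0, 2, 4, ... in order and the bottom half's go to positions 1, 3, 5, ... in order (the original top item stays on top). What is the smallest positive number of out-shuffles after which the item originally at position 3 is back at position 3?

Follow position 3 under repeated out-shuffles:
3 → 6 → 12 → 9 → 3
It first returns after 4 out-shuffles.

4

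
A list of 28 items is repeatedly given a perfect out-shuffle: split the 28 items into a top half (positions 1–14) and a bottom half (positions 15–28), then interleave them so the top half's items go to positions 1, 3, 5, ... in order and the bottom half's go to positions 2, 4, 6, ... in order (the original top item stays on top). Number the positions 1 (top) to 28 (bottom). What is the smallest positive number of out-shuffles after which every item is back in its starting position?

The out-shuffle permutes the 28 positions with cycle lengths [1, 1, 2, 6, 18].
Every item is home exactly when every cycle has completed a whole number of laps, i.e. after lcm(1, 2, 6, 18) = 18 out-shuffles.

18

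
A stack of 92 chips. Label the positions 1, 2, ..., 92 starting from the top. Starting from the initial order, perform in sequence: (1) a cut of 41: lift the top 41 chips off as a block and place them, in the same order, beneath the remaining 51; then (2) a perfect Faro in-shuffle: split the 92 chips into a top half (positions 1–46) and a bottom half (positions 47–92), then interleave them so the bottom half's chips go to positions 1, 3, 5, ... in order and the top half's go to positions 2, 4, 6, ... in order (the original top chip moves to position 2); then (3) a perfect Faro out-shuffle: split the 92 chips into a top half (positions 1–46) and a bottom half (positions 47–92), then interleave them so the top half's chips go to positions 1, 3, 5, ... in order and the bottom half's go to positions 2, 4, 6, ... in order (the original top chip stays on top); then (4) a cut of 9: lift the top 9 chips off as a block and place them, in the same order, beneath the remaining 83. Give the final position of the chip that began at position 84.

Track the chip from position 84 forward through each operation:
  after op 1 (cut 41): 84 → 43
  after op 2 (in-shuffle): 43 → 86
  after op 3 (out-shuffle): 86 → 80
  after op 4 (cut 9): 80 → 71

71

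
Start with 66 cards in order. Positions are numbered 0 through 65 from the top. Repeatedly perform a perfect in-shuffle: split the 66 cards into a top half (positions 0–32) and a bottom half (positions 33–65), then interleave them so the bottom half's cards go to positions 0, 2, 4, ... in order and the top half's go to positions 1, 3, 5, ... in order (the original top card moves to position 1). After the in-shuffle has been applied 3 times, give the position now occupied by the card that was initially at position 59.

10

Track the card's position through each in-shuffle:
59 → 52 → 38 → 10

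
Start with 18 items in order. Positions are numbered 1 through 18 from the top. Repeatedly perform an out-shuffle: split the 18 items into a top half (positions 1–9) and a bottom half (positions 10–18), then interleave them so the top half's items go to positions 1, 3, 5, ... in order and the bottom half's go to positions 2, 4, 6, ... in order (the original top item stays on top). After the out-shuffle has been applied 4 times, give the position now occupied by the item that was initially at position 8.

11

Track the item's position through each out-shuffle:
8 → 15 → 12 → 6 → 11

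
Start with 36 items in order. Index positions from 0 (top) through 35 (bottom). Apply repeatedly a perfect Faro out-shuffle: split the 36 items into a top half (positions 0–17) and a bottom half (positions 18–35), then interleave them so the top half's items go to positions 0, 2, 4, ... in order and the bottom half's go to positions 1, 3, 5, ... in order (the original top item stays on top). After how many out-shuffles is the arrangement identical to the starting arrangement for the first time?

12

The out-shuffle permutes the 36 positions with cycle lengths [1, 1, 3, 3, 4, 12, 12].
Every item is home exactly when every cycle has completed a whole number of laps, i.e. after lcm(1, 3, 4, 12) = 12 out-shuffles.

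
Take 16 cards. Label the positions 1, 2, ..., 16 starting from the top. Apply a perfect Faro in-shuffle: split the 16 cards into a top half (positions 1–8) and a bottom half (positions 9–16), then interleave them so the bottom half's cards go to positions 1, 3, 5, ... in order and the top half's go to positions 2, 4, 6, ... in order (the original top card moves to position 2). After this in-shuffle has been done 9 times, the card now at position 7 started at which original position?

12

Work backwards from position 7, undoing one in-shuffle at a time:
7 ← 12 ← 6 ← 3 ← 10 ← 5 ← 11 ← 14 ← 7 ← 12
So the card now at position 7 started at position 12.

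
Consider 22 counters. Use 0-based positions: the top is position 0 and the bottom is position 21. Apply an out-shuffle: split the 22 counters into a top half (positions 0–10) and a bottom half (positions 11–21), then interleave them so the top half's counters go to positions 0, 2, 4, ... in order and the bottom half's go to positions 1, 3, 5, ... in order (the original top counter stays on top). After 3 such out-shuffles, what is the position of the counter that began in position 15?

Track the counter's position through each out-shuffle:
15 → 9 → 18 → 15

15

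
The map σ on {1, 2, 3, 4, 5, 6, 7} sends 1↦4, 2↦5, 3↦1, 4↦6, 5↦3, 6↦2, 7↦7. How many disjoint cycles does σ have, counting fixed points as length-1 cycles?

Cycle decomposition: (1 4 6 2 5 3) (7).
2 cycles.

2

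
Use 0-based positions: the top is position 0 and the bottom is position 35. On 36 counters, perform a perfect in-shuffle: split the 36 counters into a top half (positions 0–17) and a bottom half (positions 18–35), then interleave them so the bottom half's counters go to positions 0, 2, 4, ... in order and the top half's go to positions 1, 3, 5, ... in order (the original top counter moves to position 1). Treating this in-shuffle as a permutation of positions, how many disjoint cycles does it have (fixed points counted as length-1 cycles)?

1

Trace each unvisited position around until it returns:
(0 1 3 7 15 31 ... len 36)
1 cycle in total.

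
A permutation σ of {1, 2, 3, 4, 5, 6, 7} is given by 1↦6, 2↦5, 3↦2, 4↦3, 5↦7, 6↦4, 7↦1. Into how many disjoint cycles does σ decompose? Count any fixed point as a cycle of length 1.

Cycle decomposition: (1 6 4 3 2 5 7).
1 cycle.

1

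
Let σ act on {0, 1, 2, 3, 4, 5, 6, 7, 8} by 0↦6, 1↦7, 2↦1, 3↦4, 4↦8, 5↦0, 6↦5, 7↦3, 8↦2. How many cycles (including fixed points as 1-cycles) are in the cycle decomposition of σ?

Cycle decomposition: (0 6 5) (1 7 3 4 8 2).
2 cycles.

2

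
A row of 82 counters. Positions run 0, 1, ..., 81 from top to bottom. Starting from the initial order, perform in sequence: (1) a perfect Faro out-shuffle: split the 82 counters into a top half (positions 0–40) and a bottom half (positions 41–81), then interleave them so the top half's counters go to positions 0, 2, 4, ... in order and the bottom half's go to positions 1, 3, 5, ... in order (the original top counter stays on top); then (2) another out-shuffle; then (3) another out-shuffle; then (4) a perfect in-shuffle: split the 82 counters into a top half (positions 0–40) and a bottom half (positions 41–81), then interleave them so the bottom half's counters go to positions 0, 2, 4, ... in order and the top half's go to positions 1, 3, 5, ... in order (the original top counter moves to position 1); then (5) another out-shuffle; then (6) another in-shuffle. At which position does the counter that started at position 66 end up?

Track the counter from position 66 forward through each operation:
  after op 1 (out-shuffle): 66 → 51
  after op 2 (out-shuffle): 51 → 21
  after op 3 (out-shuffle): 21 → 42
  after op 4 (in-shuffle): 42 → 2
  after op 5 (out-shuffle): 2 → 4
  after op 6 (in-shuffle): 4 → 9

9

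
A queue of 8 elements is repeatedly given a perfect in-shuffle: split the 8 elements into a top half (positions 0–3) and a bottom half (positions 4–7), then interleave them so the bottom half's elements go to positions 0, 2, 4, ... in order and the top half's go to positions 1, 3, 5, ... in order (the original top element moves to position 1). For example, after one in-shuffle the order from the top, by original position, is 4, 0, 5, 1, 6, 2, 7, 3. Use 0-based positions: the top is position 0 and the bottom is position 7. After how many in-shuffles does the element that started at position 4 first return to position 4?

6

Follow position 4 under repeated in-shuffles:
4 → 0 → 1 → 3 → 7 → 6 → 4
It first returns after 6 in-shuffles.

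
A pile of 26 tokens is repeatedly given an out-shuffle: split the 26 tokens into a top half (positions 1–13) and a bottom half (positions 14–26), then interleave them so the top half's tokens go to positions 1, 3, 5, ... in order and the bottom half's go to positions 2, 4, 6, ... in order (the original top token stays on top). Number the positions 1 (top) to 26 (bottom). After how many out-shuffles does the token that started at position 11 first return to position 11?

4

Follow position 11 under repeated out-shuffles:
11 → 21 → 16 → 6 → 11
It first returns after 4 out-shuffles.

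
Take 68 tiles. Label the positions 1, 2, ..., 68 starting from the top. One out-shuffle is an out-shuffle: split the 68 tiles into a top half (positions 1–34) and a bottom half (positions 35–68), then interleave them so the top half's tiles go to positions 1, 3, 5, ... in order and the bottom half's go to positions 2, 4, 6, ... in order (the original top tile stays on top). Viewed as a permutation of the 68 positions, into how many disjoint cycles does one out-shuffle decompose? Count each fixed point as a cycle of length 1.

3

Trace each unvisited position around until it returns:
(1) (2 3 5 9 17 33 ... len 66) (68)
3 cycles in total.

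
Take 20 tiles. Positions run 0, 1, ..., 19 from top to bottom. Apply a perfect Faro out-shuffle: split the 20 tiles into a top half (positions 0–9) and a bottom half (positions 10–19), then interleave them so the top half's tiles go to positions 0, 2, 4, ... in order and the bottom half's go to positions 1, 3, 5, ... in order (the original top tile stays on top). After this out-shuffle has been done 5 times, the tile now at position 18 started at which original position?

16

Work backwards from position 18, undoing one out-shuffle at a time:
18 ← 9 ← 14 ← 7 ← 13 ← 16
So the tile now at position 18 started at position 16.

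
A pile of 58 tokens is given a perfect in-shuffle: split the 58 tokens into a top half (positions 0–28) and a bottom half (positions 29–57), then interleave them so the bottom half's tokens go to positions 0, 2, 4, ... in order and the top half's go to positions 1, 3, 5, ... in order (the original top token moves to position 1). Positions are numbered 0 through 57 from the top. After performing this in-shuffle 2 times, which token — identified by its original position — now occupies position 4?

Work backwards from position 4, undoing one in-shuffle at a time:
4 ← 31 ← 15
So the token now at position 4 started at position 15.

15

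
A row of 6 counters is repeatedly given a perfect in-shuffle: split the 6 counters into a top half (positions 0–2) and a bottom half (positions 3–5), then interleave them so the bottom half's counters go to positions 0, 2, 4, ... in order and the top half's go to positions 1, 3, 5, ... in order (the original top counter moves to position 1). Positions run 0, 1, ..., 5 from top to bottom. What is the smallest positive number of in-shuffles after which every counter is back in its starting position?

The in-shuffle permutes the 6 positions with cycle lengths [3, 3].
Every counter is home exactly when every cycle has completed a whole number of laps, i.e. after lcm(3) = 3 in-shuffles.

3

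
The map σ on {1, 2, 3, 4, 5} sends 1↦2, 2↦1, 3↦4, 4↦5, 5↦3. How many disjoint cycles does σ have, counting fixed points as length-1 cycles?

Cycle decomposition: (1 2) (3 4 5).
2 cycles.

2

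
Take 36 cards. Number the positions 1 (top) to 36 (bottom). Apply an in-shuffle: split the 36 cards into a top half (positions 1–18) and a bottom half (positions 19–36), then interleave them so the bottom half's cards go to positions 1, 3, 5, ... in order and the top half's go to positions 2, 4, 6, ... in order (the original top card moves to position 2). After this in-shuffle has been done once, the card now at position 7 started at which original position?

Work backwards from position 7, undoing one in-shuffle at a time:
7 ← 22
So the card now at position 7 started at position 22.

22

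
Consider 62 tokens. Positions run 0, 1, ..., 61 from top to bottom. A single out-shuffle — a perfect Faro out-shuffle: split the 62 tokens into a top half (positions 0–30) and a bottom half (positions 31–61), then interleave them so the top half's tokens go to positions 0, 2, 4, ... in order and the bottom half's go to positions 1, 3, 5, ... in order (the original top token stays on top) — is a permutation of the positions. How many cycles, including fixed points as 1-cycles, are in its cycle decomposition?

Trace each unvisited position around until it returns:
(0) (1 2 4 8 16 32 ... len 60) (61)
3 cycles in total.

3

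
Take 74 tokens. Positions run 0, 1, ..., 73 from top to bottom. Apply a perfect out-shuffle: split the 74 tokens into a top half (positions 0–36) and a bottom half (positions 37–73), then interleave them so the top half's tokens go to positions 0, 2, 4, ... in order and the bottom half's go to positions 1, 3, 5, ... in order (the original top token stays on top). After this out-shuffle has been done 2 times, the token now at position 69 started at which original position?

72

Work backwards from position 69, undoing one out-shuffle at a time:
69 ← 71 ← 72
So the token now at position 69 started at position 72.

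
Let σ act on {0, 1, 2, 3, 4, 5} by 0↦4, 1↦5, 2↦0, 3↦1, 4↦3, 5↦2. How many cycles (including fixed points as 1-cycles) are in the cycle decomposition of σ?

1

Cycle decomposition: (0 4 3 1 5 2).
1 cycle.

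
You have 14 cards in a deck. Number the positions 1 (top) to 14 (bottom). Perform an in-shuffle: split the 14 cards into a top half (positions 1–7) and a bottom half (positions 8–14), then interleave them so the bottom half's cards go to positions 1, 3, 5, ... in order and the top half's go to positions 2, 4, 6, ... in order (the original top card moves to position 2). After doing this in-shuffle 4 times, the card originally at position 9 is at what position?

Track the card's position through each in-shuffle:
9 → 3 → 6 → 12 → 9

9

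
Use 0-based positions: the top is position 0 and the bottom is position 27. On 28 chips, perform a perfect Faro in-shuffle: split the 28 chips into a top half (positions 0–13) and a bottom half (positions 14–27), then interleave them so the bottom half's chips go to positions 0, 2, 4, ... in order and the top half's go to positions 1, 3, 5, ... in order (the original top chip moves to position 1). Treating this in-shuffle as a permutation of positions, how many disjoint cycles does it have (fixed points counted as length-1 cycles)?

Trace each unvisited position around until it returns:
(0 1 3 7 15 2 ... len 28)
1 cycle in total.

1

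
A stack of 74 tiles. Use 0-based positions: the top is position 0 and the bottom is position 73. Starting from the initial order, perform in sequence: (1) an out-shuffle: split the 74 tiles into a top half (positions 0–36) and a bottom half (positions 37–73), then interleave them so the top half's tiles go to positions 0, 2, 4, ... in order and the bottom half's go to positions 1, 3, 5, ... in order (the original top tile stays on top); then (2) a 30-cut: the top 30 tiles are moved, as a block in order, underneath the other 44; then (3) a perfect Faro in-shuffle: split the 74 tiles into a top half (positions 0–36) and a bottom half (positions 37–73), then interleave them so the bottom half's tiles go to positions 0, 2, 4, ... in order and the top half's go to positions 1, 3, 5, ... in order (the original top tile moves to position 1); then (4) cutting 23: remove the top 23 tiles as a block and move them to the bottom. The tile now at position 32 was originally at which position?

Undo the operations in reverse order, starting from position 32:
  undo op 4 (cut 23): 32 ← 55
  undo op 3 (in-shuffle, from top half): 55 ← 27
  undo op 2 (cut 30): 27 ← 57
  undo op 1 (out-shuffle, from bottom half): 57 ← 65
So the tile at position 32 came from original position 65.

65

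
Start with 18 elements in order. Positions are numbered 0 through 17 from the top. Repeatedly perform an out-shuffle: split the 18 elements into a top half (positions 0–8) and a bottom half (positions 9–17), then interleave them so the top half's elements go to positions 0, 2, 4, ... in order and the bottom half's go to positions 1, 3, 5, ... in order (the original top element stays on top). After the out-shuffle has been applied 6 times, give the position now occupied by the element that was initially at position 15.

8

Track the element's position through each out-shuffle:
15 → 13 → 9 → 1 → 2 → 4 → 8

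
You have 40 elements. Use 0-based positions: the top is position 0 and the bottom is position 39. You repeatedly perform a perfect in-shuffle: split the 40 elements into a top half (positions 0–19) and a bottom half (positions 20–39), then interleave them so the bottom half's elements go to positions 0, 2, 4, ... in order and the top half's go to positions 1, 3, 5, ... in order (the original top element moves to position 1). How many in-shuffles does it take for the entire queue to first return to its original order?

20

The in-shuffle permutes the 40 positions with cycle lengths [20, 20].
Every element is home exactly when every cycle has completed a whole number of laps, i.e. after lcm(20) = 20 in-shuffles.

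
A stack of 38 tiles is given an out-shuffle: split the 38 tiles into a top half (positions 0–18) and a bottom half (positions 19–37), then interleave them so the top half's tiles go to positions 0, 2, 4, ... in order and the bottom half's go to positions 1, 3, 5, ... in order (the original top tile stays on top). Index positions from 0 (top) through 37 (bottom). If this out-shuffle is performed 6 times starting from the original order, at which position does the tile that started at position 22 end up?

Track the tile's position through each out-shuffle:
22 → 7 → 14 → 28 → 19 → 1 → 2

2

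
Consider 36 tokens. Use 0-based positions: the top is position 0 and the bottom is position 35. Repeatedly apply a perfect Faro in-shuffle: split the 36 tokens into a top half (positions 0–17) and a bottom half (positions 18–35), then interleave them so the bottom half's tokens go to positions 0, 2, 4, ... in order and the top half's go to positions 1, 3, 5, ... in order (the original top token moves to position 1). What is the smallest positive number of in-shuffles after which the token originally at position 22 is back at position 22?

36

Follow position 22 under repeated in-shuffles:
22 → 8 → 17 → 35 → 34 → 32 → 28 → 20 → ... → 22 (length 36)
It first returns after 36 in-shuffles.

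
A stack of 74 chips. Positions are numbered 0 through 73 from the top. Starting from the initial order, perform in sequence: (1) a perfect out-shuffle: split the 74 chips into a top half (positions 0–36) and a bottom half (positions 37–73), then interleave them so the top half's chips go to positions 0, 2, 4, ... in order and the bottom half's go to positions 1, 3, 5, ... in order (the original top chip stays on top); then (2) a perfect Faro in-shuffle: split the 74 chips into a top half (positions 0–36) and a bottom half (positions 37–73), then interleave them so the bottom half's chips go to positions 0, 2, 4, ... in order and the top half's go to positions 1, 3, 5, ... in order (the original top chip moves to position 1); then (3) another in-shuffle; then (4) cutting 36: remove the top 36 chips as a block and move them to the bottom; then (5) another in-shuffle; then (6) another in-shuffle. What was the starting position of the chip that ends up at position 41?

Undo the operations in reverse order, starting from position 41:
  undo op 6 (in-shuffle, from top half): 41 ← 20
  undo op 5 (in-shuffle, from bottom half): 20 ← 47
  undo op 4 (cut 36): 47 ← 9
  undo op 3 (in-shuffle, from top half): 9 ← 4
  undo op 2 (in-shuffle, from bottom half): 4 ← 39
  undo op 1 (out-shuffle, from bottom half): 39 ← 56
So the chip at position 41 came from original position 56.

56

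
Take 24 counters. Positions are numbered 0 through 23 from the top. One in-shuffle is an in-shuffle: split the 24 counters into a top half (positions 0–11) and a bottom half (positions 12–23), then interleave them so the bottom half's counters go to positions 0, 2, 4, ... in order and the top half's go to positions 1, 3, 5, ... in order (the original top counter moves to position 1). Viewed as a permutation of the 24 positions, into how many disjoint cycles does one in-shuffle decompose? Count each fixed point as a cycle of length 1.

2

Trace each unvisited position around until it returns:
(0 1 3 7 15 6 ... len 20) (4 9 19 14)
2 cycles in total.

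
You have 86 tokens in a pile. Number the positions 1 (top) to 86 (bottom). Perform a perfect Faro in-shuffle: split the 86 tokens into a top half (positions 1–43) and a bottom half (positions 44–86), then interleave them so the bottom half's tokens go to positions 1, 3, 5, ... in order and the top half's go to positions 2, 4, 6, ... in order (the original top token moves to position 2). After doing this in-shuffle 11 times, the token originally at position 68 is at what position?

Track the token's position through each in-shuffle:
68 → 49 → 11 → 22 → 44 → 1 → 2 → 4 → 8 → 16 → 32 → 64

64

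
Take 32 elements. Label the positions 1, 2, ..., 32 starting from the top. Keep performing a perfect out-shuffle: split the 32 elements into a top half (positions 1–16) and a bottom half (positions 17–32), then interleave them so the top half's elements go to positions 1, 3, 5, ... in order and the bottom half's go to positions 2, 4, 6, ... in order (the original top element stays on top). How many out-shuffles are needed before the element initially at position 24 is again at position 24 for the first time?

Follow position 24 under repeated out-shuffles:
24 → 16 → 31 → 30 → 28 → 24
It first returns after 5 out-shuffles.

5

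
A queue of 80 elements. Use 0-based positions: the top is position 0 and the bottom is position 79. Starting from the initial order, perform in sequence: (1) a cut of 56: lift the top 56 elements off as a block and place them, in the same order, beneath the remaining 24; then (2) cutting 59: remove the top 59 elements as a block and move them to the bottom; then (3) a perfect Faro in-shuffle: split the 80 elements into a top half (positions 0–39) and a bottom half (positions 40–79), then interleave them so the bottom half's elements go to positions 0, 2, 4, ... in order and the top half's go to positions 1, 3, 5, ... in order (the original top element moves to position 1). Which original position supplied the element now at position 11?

40

Undo the operations in reverse order, starting from position 11:
  undo op 3 (in-shuffle, from top half): 11 ← 5
  undo op 2 (cut 59): 5 ← 64
  undo op 1 (cut 56): 64 ← 40
So the element at position 11 came from original position 40.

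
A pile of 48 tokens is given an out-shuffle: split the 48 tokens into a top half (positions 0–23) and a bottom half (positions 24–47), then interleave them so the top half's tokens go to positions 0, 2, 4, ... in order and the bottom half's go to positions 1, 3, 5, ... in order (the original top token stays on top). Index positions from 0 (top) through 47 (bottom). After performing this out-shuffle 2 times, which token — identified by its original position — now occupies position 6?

25

Work backwards from position 6, undoing one out-shuffle at a time:
6 ← 3 ← 25
So the token now at position 6 started at position 25.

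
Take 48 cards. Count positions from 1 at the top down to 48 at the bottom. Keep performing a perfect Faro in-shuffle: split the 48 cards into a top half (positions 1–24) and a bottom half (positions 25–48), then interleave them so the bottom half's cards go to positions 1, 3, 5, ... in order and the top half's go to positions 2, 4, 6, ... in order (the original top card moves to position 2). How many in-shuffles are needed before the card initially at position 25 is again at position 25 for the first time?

Follow position 25 under repeated in-shuffles:
25 → 1 → 2 → 4 → 8 → 16 → 32 → 15 → ... → 25 (length 21)
It first returns after 21 in-shuffles.

21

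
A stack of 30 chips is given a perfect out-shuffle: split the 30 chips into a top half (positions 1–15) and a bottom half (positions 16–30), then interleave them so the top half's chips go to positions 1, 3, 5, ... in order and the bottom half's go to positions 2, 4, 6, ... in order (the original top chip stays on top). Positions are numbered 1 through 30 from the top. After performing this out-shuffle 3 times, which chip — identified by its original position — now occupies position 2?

12

Work backwards from position 2, undoing one out-shuffle at a time:
2 ← 16 ← 23 ← 12
So the chip now at position 2 started at position 12.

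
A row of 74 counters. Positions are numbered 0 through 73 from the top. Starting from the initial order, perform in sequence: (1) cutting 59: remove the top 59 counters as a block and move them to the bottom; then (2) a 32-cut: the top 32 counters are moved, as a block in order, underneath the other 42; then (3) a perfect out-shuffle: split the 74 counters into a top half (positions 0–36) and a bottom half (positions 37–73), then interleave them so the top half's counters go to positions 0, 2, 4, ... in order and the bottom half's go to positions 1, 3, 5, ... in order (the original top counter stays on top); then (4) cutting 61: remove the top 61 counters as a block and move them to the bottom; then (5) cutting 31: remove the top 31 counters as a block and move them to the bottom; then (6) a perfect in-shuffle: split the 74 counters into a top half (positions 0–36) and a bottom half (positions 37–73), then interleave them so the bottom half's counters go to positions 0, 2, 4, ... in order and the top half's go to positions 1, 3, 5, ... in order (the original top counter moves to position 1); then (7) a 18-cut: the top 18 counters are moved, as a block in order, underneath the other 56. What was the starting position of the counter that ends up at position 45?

Undo the operations in reverse order, starting from position 45:
  undo op 7 (cut 18): 45 ← 63
  undo op 6 (in-shuffle, from top half): 63 ← 31
  undo op 5 (cut 31): 31 ← 62
  undo op 4 (cut 61): 62 ← 49
  undo op 3 (out-shuffle, from bottom half): 49 ← 61
  undo op 2 (cut 32): 61 ← 19
  undo op 1 (cut 59): 19 ← 4
So the counter at position 45 came from original position 4.

4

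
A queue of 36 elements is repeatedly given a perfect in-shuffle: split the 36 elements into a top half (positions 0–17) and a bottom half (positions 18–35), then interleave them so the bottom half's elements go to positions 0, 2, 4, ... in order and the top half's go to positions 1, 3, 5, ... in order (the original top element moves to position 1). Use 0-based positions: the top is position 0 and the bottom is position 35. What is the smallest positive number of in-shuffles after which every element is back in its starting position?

36

The in-shuffle permutes the 36 positions with cycle lengths [36].
Every element is home exactly when every cycle has completed a whole number of laps, i.e. after lcm(36) = 36 in-shuffles.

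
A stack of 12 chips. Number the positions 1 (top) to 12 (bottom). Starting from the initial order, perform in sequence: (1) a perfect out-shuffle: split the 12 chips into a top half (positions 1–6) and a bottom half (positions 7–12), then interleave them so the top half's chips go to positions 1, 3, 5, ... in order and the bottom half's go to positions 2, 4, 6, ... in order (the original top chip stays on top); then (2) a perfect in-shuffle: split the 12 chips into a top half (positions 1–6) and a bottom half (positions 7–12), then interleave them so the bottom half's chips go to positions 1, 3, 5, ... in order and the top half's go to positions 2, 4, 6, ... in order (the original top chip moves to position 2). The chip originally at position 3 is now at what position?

Track the chip from position 3 forward through each operation:
  after op 1 (out-shuffle): 3 → 5
  after op 2 (in-shuffle): 5 → 10

10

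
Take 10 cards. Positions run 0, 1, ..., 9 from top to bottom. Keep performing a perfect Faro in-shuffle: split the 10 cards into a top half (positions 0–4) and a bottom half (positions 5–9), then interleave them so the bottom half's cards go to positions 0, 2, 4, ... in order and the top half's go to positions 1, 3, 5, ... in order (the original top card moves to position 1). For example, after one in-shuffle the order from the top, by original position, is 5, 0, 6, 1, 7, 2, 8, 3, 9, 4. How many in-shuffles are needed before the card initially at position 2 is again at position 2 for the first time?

Follow position 2 under repeated in-shuffles:
2 → 5 → 0 → 1 → 3 → 7 → 4 → 9 → 8 → 6 → 2
It first returns after 10 in-shuffles.

10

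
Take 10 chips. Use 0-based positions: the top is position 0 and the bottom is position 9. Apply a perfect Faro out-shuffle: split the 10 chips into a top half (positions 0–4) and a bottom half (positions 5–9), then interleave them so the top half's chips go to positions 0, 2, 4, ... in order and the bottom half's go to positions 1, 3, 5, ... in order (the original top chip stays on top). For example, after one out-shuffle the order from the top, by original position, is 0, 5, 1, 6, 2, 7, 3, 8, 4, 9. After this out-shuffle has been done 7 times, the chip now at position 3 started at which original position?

6

Work backwards from position 3, undoing one out-shuffle at a time:
3 ← 6 ← 3 ← 6 ← 3 ← 6 ← 3 ← 6
So the chip now at position 3 started at position 6.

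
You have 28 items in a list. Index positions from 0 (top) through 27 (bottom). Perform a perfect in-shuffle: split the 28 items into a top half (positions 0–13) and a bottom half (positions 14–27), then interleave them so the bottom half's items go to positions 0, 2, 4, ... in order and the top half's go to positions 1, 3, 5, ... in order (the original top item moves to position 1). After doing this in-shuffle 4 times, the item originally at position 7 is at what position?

Track the item's position through each in-shuffle:
7 → 15 → 2 → 5 → 11

11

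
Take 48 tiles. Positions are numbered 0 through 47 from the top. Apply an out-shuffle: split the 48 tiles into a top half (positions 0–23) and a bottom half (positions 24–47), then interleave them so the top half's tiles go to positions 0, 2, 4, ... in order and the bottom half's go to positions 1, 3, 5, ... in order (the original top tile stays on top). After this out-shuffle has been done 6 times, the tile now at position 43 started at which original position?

44

Work backwards from position 43, undoing one out-shuffle at a time:
43 ← 45 ← 46 ← 23 ← 35 ← 41 ← 44
So the tile now at position 43 started at position 44.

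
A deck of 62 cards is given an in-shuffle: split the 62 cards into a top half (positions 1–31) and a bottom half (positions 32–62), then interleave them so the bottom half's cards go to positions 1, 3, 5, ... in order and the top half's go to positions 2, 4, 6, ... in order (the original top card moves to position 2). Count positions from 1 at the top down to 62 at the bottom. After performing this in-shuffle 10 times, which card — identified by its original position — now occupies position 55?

31

Work backwards from position 55, undoing one in-shuffle at a time:
55 ← 59 ← 61 ← 62 ← 31 ← 47 ← 55 ← 59 ← 61 ← 62 ← 31
So the card now at position 55 started at position 31.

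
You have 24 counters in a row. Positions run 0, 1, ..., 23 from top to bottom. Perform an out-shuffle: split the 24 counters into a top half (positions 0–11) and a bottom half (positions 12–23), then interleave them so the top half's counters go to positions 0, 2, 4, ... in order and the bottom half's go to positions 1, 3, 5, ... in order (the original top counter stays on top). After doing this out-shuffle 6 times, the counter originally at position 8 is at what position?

6

Track the counter's position through each out-shuffle:
8 → 16 → 9 → 18 → 13 → 3 → 6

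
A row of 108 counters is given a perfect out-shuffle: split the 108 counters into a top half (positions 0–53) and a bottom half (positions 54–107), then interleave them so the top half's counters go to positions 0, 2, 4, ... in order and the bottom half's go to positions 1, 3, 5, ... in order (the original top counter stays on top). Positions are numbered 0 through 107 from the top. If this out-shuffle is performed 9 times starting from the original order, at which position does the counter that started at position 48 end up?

Track the counter's position through each out-shuffle:
48 → 96 → 85 → 63 → 19 → 38 → 76 → 45 → 90 → 73

73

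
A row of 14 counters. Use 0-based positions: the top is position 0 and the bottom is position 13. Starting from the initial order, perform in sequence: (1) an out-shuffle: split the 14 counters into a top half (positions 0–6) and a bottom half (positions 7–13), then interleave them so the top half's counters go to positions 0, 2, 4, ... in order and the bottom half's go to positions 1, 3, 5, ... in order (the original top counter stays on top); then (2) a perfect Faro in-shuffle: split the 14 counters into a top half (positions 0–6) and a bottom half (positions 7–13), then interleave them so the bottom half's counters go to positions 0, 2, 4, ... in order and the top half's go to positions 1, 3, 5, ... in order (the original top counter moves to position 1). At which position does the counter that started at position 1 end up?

5

Track the counter from position 1 forward through each operation:
  after op 1 (out-shuffle): 1 → 2
  after op 2 (in-shuffle): 2 → 5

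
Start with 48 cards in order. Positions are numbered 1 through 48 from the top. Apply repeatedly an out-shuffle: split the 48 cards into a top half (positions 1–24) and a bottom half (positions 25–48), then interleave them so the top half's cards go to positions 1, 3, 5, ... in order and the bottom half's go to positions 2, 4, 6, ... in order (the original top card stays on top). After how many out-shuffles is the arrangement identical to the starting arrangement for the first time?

The out-shuffle permutes the 48 positions with cycle lengths [1, 1, 23, 23].
Every card is home exactly when every cycle has completed a whole number of laps, i.e. after lcm(1, 23) = 23 out-shuffles.

23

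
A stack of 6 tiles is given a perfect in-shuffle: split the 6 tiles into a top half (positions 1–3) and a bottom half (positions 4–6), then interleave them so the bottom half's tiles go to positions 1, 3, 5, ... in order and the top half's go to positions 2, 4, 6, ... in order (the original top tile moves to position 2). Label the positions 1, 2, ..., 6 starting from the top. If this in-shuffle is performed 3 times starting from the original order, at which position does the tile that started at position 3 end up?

Track the tile's position through each in-shuffle:
3 → 6 → 5 → 3

3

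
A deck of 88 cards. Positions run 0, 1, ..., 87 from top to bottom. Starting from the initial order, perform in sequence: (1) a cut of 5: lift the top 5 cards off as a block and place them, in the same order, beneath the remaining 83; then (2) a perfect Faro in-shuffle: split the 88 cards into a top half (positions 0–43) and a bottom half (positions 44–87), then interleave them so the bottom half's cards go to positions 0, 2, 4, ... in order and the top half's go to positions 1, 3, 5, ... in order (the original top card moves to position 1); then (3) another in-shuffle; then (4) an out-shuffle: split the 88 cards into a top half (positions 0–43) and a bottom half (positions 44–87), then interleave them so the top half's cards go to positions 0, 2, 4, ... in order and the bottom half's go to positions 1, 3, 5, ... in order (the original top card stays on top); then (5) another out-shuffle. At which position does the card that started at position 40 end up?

42

Track the card from position 40 forward through each operation:
  after op 1 (cut 5): 40 → 35
  after op 2 (in-shuffle): 35 → 71
  after op 3 (in-shuffle): 71 → 54
  after op 4 (out-shuffle): 54 → 21
  after op 5 (out-shuffle): 21 → 42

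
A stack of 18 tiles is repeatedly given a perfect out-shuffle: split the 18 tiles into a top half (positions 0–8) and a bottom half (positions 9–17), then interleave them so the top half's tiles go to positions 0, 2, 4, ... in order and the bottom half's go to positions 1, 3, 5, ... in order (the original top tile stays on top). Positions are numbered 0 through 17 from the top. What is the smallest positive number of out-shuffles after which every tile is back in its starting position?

8

The out-shuffle permutes the 18 positions with cycle lengths [1, 1, 8, 8].
Every tile is home exactly when every cycle has completed a whole number of laps, i.e. after lcm(1, 8) = 8 out-shuffles.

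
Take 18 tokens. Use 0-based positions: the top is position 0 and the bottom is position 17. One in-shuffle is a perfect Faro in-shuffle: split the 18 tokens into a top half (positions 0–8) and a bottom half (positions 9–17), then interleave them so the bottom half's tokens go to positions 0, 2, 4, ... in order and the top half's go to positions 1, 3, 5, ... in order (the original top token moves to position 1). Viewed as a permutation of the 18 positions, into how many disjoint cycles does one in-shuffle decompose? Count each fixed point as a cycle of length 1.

1

Trace each unvisited position around until it returns:
(0 1 3 7 15 12 ... len 18)
1 cycle in total.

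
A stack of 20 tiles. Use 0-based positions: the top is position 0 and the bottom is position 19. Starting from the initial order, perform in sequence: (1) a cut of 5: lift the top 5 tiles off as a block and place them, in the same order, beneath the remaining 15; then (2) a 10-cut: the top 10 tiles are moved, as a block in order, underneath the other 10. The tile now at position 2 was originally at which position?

Undo the operations in reverse order, starting from position 2:
  undo op 2 (cut 10): 2 ← 12
  undo op 1 (cut 5): 12 ← 17
So the tile at position 2 came from original position 17.

17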